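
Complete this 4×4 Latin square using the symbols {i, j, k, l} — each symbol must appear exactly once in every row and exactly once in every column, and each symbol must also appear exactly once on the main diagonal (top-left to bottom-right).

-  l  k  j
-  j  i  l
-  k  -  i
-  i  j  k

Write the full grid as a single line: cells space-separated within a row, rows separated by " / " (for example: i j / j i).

i l k j / k j i l / j k l i / l i j k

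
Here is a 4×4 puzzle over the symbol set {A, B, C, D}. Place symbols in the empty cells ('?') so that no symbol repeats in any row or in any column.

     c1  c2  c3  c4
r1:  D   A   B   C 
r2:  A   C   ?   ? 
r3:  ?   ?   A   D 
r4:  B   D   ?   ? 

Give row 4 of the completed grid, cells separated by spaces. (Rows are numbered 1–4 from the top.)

(r2,c3) = D
(r2,c4) = B
(r3,c1) = C
(r3,c2) = B
(r4,c3) = C
(r4,c4) = A

B D C A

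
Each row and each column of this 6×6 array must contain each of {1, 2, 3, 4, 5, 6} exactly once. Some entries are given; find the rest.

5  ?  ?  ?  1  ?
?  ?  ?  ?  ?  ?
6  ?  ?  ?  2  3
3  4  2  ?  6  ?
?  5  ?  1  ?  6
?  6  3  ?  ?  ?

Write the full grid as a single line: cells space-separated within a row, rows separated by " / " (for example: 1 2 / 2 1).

5 2 6 3 1 4 / 4 3 1 6 5 2 / 6 1 5 4 2 3 / 3 4 2 5 6 1 / 2 5 4 1 3 6 / 1 6 3 2 4 5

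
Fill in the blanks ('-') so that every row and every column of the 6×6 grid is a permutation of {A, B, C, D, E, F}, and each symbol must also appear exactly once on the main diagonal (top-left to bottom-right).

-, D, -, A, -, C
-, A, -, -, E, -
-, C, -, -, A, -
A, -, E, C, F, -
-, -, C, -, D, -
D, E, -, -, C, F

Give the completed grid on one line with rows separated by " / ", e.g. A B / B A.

E D F A B C / C A D F E B / F C B D A E / A B E C F D / B F C E D A / D E A B C F

(r1,c5) = B
(r3,c3) = B
(r4,c2) = B
(r4,c6) = D
(r5,c2) = F
(r6,c3) = A
(r6,c4) = B
(r1,c1) = E
(r1,c3) = F
(r2,c3) = D
(r2,c4) = F
(r2,c6) = B
(r3,c1) = F
(r3,c6) = E
(r5,c1) = B
(r5,c4) = E
(r5,c6) = A
(r2,c1) = C
(r3,c4) = D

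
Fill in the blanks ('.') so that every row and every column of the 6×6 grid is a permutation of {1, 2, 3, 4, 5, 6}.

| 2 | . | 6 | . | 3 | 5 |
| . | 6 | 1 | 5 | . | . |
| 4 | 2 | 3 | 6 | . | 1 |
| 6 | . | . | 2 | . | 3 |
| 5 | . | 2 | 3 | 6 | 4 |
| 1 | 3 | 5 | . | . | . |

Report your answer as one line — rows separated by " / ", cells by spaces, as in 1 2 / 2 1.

2 4 6 1 3 5 / 3 6 1 5 4 2 / 4 2 3 6 5 1 / 6 5 4 2 1 3 / 5 1 2 3 6 4 / 1 3 5 4 2 6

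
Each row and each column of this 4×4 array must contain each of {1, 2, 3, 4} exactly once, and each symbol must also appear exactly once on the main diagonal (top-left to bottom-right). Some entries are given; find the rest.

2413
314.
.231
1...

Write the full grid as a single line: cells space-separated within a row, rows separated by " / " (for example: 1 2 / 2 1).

2 4 1 3 / 3 1 4 2 / 4 2 3 1 / 1 3 2 4

At row 2, column 4: row 2 has {1,3,4}; column 4 has {1,3}; that leaves 2.
At row 3, column 1: row 3 has {1,2,3}; column 1 has {1,2,3}; that leaves 4.
At row 4, column 2: row 4 has {1}; column 2 has {1,2,4}; that leaves 3.
At row 4, column 3: row 4 has {1,3}; column 3 has {1,3,4}; that leaves 2.
At row 4, column 4: row 4 has {1,2,3}; column 4 has {1,2,3}; the diagonal has {1,2,3}; that leaves 4.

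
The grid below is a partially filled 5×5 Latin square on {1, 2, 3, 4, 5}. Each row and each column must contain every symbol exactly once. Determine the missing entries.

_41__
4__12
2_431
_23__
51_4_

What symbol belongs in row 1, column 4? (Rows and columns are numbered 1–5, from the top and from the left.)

(r1,c1) = 3
(r1,c5) = 5
(r2,c3) = 5
(r3,c2) = 5
(r4,c1) = 1
(r4,c4) = 5
(r4,c5) = 4
(r5,c3) = 2
(r5,c5) = 3
(r1,c4) = 2

2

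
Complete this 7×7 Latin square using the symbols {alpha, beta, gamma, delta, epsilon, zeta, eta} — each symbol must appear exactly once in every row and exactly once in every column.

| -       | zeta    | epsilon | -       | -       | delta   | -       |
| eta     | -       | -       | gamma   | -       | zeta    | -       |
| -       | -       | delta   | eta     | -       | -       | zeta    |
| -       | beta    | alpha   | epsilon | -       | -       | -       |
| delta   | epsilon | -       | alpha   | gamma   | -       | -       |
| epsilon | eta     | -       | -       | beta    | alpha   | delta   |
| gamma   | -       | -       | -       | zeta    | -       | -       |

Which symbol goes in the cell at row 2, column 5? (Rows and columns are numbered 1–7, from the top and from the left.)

epsilon

(r1,c4) = beta
(r2,c3) = beta
(r4,c1) = zeta
(r6,c4) = zeta
(r7,c3) = eta
(r7,c4) = delta
(r1,c1) = alpha
(r1,c5) = eta
(r1,c7) = gamma
(r3,c1) = beta
(r4,c5) = delta
(r4,c7) = eta
(r5,c3) = zeta
(r5,c7) = beta
(r6,c3) = gamma
(r7,c2) = alpha
(r7,c7) = epsilon
(r2,c2) = delta
(r2,c7) = alpha
(r3,c2) = gamma
(r3,c6) = epsilon
(r4,c6) = gamma
(r5,c6) = eta
(r7,c6) = beta
(r2,c5) = epsilon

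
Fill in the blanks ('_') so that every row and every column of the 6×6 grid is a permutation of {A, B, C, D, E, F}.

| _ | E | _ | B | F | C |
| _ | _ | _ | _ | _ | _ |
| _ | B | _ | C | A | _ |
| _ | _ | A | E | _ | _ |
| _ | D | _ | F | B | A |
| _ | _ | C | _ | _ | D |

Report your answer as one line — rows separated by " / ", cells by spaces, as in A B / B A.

A E D B F C / E A B D C F / D B F C A E / F C A E D B / C D E F B A / B F C A E D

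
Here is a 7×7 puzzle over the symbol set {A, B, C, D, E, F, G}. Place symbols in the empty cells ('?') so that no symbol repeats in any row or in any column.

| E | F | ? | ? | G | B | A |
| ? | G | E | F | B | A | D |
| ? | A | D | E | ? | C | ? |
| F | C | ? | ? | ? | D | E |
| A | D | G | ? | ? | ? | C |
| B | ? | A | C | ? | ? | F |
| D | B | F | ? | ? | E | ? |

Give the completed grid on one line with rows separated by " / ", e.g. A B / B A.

(r1,c3) = C
(r1,c4) = D
(r2,c1) = C
(r3,c1) = G
(r3,c5) = F
(r3,c7) = B
(r4,c3) = B
(r4,c5) = A
(r5,c4) = B
(r5,c5) = E
(r5,c6) = F
(r6,c2) = E
(r6,c5) = D
(r6,c6) = G
(r7,c5) = C
(r7,c7) = G
(r4,c4) = G
(r7,c4) = A

E F C D G B A / C G E F B A D / G A D E F C B / F C B G A D E / A D G B E F C / B E A C D G F / D B F A C E G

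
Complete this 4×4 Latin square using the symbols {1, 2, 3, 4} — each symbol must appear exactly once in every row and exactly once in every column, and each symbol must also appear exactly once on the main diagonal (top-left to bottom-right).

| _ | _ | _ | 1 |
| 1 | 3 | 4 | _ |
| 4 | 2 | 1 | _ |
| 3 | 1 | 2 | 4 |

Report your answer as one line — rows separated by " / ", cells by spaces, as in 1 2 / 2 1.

2 4 3 1 / 1 3 4 2 / 4 2 1 3 / 3 1 2 4

(r1,c1): row 1 has {1}; column 1 has {1,3,4}; the diagonal has {1,3,4}, so it must be 2.
(r1,c2): row 1 has {1,2}; column 2 has {1,2,3}, so it must be 4.
(r1,c3): row 1 has {1,2,4}; column 3 has {1,2,4}, so it must be 3.
(r2,c4): row 2 has {1,3,4}; column 4 has {1,4}, so it must be 2.
(r3,c4): row 3 has {1,2,4}; column 4 has {1,2,4}, so it must be 3.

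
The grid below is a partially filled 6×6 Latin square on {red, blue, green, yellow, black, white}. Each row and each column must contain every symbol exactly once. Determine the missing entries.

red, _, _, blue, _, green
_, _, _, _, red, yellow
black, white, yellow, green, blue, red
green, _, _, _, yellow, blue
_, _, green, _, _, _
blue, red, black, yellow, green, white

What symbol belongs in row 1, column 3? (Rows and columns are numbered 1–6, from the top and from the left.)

white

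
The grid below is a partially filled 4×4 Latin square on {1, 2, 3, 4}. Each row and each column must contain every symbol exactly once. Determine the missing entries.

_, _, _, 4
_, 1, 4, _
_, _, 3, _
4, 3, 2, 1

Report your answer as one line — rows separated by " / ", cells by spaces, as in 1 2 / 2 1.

3 2 1 4 / 2 1 4 3 / 1 4 3 2 / 4 3 2 1

At row 1, column 2: row 1 has {4}; column 2 has {1,3}; that leaves 2.
At row 1, column 3: row 1 has {2,4}; column 3 has {2,3,4}; that leaves 1.
At row 3, column 2: row 3 has {3}; column 2 has {1,2,3}; that leaves 4.
At row 3, column 4: row 3 has {3,4}; column 4 has {1,4}; that leaves 2.
At row 1, column 1: row 1 has {1,2,4}; column 1 has {4}; that leaves 3.
At row 2, column 1: row 2 has {1,4}; column 1 has {3,4}; that leaves 2.
At row 2, column 4: row 2 has {1,2,4}; column 4 has {1,2,4}; that leaves 3.
At row 3, column 1: row 3 has {2,3,4}; column 1 has {2,3,4}; that leaves 1.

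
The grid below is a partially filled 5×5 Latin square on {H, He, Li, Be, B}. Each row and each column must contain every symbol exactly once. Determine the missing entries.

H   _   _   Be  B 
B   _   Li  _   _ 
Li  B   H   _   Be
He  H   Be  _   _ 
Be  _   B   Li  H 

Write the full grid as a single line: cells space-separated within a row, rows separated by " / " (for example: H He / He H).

H Li He Be B / B Be Li H He / Li B H He Be / He H Be B Li / Be He B Li H

(r1,c3) = He
(r2,c5) = He
(r3,c4) = He
(r4,c4) = B
(r4,c5) = Li
(r5,c2) = He
(r1,c2) = Li
(r2,c2) = Be
(r2,c4) = H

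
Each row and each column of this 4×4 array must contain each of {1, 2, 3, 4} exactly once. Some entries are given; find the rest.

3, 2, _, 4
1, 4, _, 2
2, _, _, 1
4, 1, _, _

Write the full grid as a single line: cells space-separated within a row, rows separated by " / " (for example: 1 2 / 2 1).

3 2 1 4 / 1 4 3 2 / 2 3 4 1 / 4 1 2 3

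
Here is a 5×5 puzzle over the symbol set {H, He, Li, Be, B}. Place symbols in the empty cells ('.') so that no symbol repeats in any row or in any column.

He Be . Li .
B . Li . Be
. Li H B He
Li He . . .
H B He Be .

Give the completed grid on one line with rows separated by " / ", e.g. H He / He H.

He Be B Li H / B H Li He Be / Be Li H B He / Li He Be H B / H B He Be Li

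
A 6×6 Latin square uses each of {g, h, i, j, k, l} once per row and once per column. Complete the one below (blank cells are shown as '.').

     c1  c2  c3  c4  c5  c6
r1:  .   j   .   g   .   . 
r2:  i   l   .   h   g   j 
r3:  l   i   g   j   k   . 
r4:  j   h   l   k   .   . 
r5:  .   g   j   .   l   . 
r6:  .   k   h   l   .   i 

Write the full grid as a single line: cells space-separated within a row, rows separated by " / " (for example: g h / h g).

k j i g h l / i l k h g j / l i g j k h / j h l k i g / h g j i l k / g k h l j i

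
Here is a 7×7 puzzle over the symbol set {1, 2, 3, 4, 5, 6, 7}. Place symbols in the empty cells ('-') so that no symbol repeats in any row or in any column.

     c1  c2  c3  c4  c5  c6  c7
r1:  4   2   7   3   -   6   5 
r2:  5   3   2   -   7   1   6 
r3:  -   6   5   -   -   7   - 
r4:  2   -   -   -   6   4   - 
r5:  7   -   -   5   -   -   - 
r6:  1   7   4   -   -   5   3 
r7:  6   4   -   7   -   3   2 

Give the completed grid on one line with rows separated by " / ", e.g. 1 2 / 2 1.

4 2 7 3 1 6 5 / 5 3 2 4 7 1 6 / 3 6 5 2 4 7 1 / 2 5 3 1 6 4 7 / 7 1 6 5 3 2 4 / 1 7 4 6 2 5 3 / 6 4 1 7 5 3 2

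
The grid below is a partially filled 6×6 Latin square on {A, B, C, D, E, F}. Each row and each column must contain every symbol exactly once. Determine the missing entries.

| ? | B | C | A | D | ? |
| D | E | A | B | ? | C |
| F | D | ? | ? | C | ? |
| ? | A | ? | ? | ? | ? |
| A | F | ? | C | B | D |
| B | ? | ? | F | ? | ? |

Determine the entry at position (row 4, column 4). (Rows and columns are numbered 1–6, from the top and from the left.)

D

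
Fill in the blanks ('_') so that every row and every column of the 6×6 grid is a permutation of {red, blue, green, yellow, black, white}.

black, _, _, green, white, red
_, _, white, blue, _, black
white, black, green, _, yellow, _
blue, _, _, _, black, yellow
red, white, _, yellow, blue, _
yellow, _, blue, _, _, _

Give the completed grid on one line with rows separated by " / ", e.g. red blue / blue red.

black blue yellow green white red / green yellow white blue red black / white black green red yellow blue / blue green red white black yellow / red white black yellow blue green / yellow red blue black green white

(r1,c3): row 1 has {red,green,black,white}; column 3 has {blue,green,white}, so it must be yellow.
(r2,c1): row 2 has {blue,black,white}; column 1 has {red,blue,yellow,black,white}, so it must be green.
(r2,c5): row 2 has {blue,green,black,white}; column 5 has {blue,yellow,black,white}, so it must be red.
(r3,c4): row 3 has {green,yellow,black,white}; column 4 has {blue,green,yellow}, so it must be red.
(r3,c6): row 3 has {red,green,yellow,black,white}; column 6 has {red,yellow,black}, so it must be blue.
(r4,c3): row 4 has {blue,yellow,black}; column 3 has {blue,green,yellow,white}, so it must be red.
(r4,c4): row 4 has {red,blue,yellow,black}; column 4 has {red,blue,green,yellow}, so it must be white.
(r5,c3): row 5 has {red,blue,yellow,white}; column 3 has {red,blue,green,yellow,white}, so it must be black.
(r5,c6): row 5 has {red,blue,yellow,black,white}; column 6 has {red,blue,yellow,black}, so it must be green.
(r6,c4): row 6 has {blue,yellow}; column 4 has {red,blue,green,yellow,white}, so it must be black.
(r6,c5): row 6 has {blue,yellow,black}; column 5 has {red,blue,yellow,black,white}, so it must be green.
(r6,c6): row 6 has {blue,green,yellow,black}; column 6 has {red,blue,green,yellow,black}, so it must be white.
(r1,c2): row 1 has {red,green,yellow,black,white}; column 2 has {black,white}, so it must be blue.
(r2,c2): row 2 has {red,blue,green,black,white}; column 2 has {blue,black,white}, so it must be yellow.
(r4,c2): row 4 has {red,blue,yellow,black,white}; column 2 has {blue,yellow,black,white}, so it must be green.
(r6,c2): row 6 has {blue,green,yellow,black,white}; column 2 has {blue,green,yellow,black,white}, so it must be red.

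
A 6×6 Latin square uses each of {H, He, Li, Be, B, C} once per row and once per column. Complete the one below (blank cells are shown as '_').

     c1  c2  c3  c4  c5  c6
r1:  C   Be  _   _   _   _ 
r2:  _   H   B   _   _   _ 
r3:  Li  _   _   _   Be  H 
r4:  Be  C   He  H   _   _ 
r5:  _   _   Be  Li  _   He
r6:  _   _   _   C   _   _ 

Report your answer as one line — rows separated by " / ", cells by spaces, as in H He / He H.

C Be Li He H B / He H B Be Li C / Li He C B Be H / Be C He H B Li / H B Be Li C He / B Li H C He Be

At row 2, column 1: row 2 has {H,B}; column 1 has {Li,Be,C}; that leaves He.
At row 2, column 4: row 2 has {H,He,B}; column 4 has {H,Li,C}; that leaves Be.
At row 3, column 3: row 3 has {H,Li,Be}; column 3 has {He,Be,B}; that leaves C.
At row 5, column 2: row 5 has {He,Li,Be}; column 2 has {H,Be,C}; that leaves B.
At row 3, column 2: row 3 has {H,Li,Be,C}; column 2 has {H,Be,B,C}; that leaves He.
At row 3, column 4: row 3 has {H,He,Li,Be,C}; column 4 has {H,Li,Be,C}; that leaves B.
At row 5, column 1: row 5 has {He,Li,Be,B}; column 1 has {He,Li,Be,C}; that leaves H.
At row 5, column 5: row 5 has {H,He,Li,Be,B}; column 5 has {Be}; that leaves C.
At row 6, column 1: row 6 has {C}; column 1 has {H,He,Li,Be,C}; that leaves B.
At row 6, column 2: row 6 has {B,C}; column 2 has {H,He,Be,B,C}; that leaves Li.
At row 6, column 3: row 6 has {Li,B,C}; column 3 has {He,Be,B,C}; that leaves H.
At row 6, column 5: row 6 has {H,Li,B,C}; column 5 has {Be,C}; that leaves He.
At row 6, column 6: row 6 has {H,He,Li,B,C}; column 6 has {H,He}; that leaves Be.
At row 1, column 3: row 1 has {Be,C}; column 3 has {H,He,Be,B,C}; that leaves Li.
At row 1, column 4: row 1 has {Li,Be,C}; column 4 has {H,Li,Be,B,C}; that leaves He.
At row 1, column 6: row 1 has {He,Li,Be,C}; column 6 has {H,He,Be}; that leaves B.
At row 2, column 5: row 2 has {H,He,Be,B}; column 5 has {He,Be,C}; that leaves Li.
At row 2, column 6: row 2 has {H,He,Li,Be,B}; column 6 has {H,He,Be,B}; that leaves C.
At row 4, column 5: row 4 has {H,He,Be,C}; column 5 has {He,Li,Be,C}; that leaves B.
At row 4, column 6: row 4 has {H,He,Be,B,C}; column 6 has {H,He,Be,B,C}; that leaves Li.
At row 1, column 5: row 1 has {He,Li,Be,B,C}; column 5 has {He,Li,Be,B,C}; that leaves H.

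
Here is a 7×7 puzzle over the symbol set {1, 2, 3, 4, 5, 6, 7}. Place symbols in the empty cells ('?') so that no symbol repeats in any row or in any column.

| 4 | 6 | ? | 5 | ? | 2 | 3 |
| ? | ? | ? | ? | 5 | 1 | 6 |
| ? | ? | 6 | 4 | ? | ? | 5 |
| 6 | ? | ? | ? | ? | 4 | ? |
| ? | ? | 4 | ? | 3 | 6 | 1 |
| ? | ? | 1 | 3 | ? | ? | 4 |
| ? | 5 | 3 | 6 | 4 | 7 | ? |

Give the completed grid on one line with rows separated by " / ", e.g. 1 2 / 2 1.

(r1,c3) = 7
(r1,c5) = 1
(r2,c3) = 2
(r2,c4) = 7
(r3,c6) = 3
(r4,c3) = 5
(r5,c4) = 2
(r6,c6) = 5
(r7,c7) = 2
(r2,c1) = 3
(r2,c2) = 4
(r4,c4) = 1
(r4,c7) = 7
(r5,c2) = 7
(r6,c2) = 2
(r7,c1) = 1
(r3,c2) = 1
(r4,c2) = 3
(r4,c5) = 2
(r5,c1) = 5
(r6,c1) = 7
(r6,c5) = 6
(r3,c1) = 2
(r3,c5) = 7

4 6 7 5 1 2 3 / 3 4 2 7 5 1 6 / 2 1 6 4 7 3 5 / 6 3 5 1 2 4 7 / 5 7 4 2 3 6 1 / 7 2 1 3 6 5 4 / 1 5 3 6 4 7 2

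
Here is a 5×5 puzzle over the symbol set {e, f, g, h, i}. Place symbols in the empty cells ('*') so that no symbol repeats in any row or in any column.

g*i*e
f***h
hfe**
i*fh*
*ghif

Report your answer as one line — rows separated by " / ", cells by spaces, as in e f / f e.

g h i f e / f i g e h / h f e g i / i e f h g / e g h i f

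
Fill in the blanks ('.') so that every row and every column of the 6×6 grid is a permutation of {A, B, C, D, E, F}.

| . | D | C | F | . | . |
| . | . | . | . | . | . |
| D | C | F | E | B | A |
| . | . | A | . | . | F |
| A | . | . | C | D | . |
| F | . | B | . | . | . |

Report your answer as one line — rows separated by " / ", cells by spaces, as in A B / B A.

B D C F A E / E A D B F C / D C F E B A / C B A D E F / A F E C D B / F E B A C D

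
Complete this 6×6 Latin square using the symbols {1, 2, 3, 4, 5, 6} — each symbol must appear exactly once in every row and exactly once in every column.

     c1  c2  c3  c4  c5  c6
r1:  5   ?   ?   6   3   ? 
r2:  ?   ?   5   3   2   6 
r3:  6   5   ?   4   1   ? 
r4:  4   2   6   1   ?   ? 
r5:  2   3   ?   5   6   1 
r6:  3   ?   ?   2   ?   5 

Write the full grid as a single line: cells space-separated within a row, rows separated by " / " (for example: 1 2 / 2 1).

(r2,c1) = 1
(r2,c2) = 4
(r4,c5) = 5
(r4,c6) = 3
(r5,c3) = 4
(r6,c3) = 1
(r6,c5) = 4
(r1,c2) = 1
(r1,c3) = 2
(r1,c6) = 4
(r3,c3) = 3
(r3,c6) = 2
(r6,c2) = 6

5 1 2 6 3 4 / 1 4 5 3 2 6 / 6 5 3 4 1 2 / 4 2 6 1 5 3 / 2 3 4 5 6 1 / 3 6 1 2 4 5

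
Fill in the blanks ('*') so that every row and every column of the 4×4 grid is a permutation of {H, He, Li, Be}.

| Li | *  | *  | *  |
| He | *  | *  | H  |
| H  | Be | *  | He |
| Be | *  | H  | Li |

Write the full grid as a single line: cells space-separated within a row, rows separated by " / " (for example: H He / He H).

(r1,c4) = Be
(r2,c2) = Li
(r2,c3) = Be
(r3,c3) = Li
(r4,c2) = He
(r1,c2) = H
(r1,c3) = He

Li H He Be / He Li Be H / H Be Li He / Be He H Li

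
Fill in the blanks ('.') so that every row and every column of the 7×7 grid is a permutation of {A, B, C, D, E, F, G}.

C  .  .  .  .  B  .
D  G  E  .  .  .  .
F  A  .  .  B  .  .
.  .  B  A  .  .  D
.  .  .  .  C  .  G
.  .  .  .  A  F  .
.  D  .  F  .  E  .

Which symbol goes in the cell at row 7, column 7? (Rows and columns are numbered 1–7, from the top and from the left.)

A

(r2,c5): row 2 has {D,E,G}; column 5 has {A,B,C}, so it must be F.
(r7,c5): row 7 has {D,E,F}; column 5 has {A,B,C,F}, so it must be G.
(r4,c5): row 4 has {A,B,D}; column 5 has {A,B,C,F,G}, so it must be E.
(r1,c5): row 1 has {B,C}; column 5 has {A,B,C,E,F,G}, so it must be D.
(r4,c1): row 4 has {A,B,D,E}; column 1 has {C,D,F}, so it must be G.
(r4,c6): row 4 has {A,B,D,E,G}; column 6 has {B,E,F}, so it must be C.
(r2,c6): row 2 has {D,E,F,G}; column 6 has {B,C,E,F}, so it must be A.
(r4,c2): row 4 has {A,B,C,D,E,G}; column 2 has {A,D,G}, so it must be F.
(r5,c6): row 5 has {C,G}; column 6 has {A,B,C,E,F}, so it must be D.
(r1,c2): row 1 has {B,C,D}; column 2 has {A,D,F,G}, so it must be E.
(r1,c4): row 1 has {B,C,D,E}; column 4 has {A,F}, so it must be G.
(r3,c6): row 3 has {A,B,F}; column 6 has {A,B,C,D,E,F}, so it must be G.
(r5,c2): row 5 has {C,D,G}; column 2 has {A,D,E,F,G}, so it must be B.
(r5,c4): row 5 has {B,C,D,G}; column 4 has {A,F,G}, so it must be E.
(r6,c2): row 6 has {A,F}; column 2 has {A,B,D,E,F,G}, so it must be C.
(r5,c1): row 5 has {B,C,D,E,G}; column 1 has {C,D,F,G}, so it must be A.
(r5,c3): row 5 has {A,B,C,D,E,G}; column 3 has {B,E}, so it must be F.
(r7,c1): row 7 has {D,E,F,G}; column 1 has {A,C,D,F,G}, so it must be B.
(r1,c3): row 1 has {B,C,D,E,G}; column 3 has {B,E,F}, so it must be A.
(r1,c7): row 1 has {A,B,C,D,E,G}; column 7 has {D,G}, so it must be F.
(r6,c1): row 6 has {A,C,F}; column 1 has {A,B,C,D,F,G}, so it must be E.
(r6,c7): row 6 has {A,C,E,F}; column 7 has {D,F,G}, so it must be B.
(r7,c3): row 7 has {B,D,E,F,G}; column 3 has {A,B,E,F}, so it must be C.
(r7,c7): row 7 has {B,C,D,E,F,G}; column 7 has {B,D,F,G}, so it must be A.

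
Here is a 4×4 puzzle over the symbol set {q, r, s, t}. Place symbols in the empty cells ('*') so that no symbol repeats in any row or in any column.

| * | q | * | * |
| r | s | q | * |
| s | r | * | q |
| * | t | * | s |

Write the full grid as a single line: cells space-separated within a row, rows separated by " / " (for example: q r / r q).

(r1,c1) = t
(r1,c4) = r
(r2,c4) = t
(r3,c3) = t
(r4,c1) = q
(r4,c3) = r
(r1,c3) = s

t q s r / r s q t / s r t q / q t r s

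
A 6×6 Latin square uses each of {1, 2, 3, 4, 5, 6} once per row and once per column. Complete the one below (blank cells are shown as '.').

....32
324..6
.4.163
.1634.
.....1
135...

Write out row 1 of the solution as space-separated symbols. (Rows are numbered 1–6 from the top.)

(r1,c3) = 1
(r2,c4) = 5
(r2,c5) = 1
(r3,c3) = 2
(r4,c6) = 5
(r5,c3) = 3
(r6,c5) = 2
(r6,c6) = 4
(r3,c1) = 5
(r4,c1) = 2
(r5,c5) = 5
(r6,c4) = 6
(r1,c4) = 4
(r5,c2) = 6
(r5,c4) = 2
(r1,c1) = 6
(r1,c2) = 5

6 5 1 4 3 2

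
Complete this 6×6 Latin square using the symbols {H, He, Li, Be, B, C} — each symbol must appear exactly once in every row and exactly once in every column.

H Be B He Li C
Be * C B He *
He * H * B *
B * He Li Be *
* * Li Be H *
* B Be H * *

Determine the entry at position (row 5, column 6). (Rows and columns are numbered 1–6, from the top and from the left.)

(r3,c4): row 3 has {H,He,B}; column 4 has {H,He,Li,Be,B}, so it must be C.
(r4,c6): row 4 has {He,Li,Be,B}; column 6 has {C}, so it must be H.
(r5,c1): row 5 has {H,Li,Be}; column 1 has {H,He,Be,B}, so it must be C.
(r5,c2): row 5 has {H,Li,Be,C}; column 2 has {Be,B}, so it must be He.
(r5,c6): row 5 has {H,He,Li,Be,C}; column 6 has {H,C}, so it must be B.

B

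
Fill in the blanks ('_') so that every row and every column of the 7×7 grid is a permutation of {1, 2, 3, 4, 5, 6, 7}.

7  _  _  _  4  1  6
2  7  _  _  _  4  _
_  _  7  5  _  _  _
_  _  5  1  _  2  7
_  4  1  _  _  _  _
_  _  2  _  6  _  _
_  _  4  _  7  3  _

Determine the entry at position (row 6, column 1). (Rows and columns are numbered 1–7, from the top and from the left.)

1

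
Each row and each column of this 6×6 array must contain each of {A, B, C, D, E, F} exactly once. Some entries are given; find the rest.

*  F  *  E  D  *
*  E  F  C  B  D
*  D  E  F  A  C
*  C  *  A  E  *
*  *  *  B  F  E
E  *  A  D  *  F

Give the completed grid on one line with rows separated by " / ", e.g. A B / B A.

C F B E D A / A E F C B D / B D E F A C / F C D A E B / D A C B F E / E B A D C F

(r2,c1) = A
(r3,c1) = B
(r4,c6) = B
(r5,c2) = A
(r6,c2) = B
(r6,c5) = C
(r1,c1) = C
(r1,c3) = B
(r1,c6) = A
(r4,c3) = D
(r5,c1) = D
(r5,c3) = C
(r4,c1) = F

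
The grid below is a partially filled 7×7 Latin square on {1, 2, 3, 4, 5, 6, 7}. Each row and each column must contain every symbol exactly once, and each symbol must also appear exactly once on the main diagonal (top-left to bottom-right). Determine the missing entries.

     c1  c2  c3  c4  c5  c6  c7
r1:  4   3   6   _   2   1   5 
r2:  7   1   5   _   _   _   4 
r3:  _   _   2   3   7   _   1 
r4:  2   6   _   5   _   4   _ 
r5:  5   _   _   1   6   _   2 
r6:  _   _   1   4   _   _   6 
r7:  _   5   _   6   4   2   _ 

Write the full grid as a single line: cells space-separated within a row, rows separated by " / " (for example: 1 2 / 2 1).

4 3 6 7 2 1 5 / 7 1 5 2 3 6 4 / 6 4 2 3 7 5 1 / 2 6 3 5 1 4 7 / 5 7 4 1 6 3 2 / 3 2 1 4 5 7 6 / 1 5 7 6 4 2 3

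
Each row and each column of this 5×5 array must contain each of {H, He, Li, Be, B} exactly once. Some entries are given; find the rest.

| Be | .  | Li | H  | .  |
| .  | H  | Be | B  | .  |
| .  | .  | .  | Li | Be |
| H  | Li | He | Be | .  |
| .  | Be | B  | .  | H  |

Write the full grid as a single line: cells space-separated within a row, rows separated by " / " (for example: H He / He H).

Be B Li H He / He H Be B Li / B He H Li Be / H Li He Be B / Li Be B He H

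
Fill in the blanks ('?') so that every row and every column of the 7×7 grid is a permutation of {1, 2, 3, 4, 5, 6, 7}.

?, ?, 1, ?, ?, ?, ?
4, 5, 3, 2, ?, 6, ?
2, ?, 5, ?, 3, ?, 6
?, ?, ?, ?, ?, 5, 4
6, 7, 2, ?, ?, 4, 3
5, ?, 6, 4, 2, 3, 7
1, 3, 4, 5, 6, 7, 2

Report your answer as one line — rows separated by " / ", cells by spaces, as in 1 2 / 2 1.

7 6 1 3 4 2 5 / 4 5 3 2 7 6 1 / 2 4 5 7 3 1 6 / 3 2 7 6 1 5 4 / 6 7 2 1 5 4 3 / 5 1 6 4 2 3 7 / 1 3 4 5 6 7 2

(r1,c6): row 1 has {1}; column 6 has {3,4,5,6,7}, so it must be 2.
(r1,c7): row 1 has {1,2}; column 7 has {2,3,4,6,7}, so it must be 5.
(r2,c7): row 2 has {2,3,4,5,6}; column 7 has {2,3,4,5,6,7}, so it must be 1.
(r3,c6): row 3 has {2,3,5,6}; column 6 has {2,3,4,5,6,7}, so it must be 1.
(r4,c3): row 4 has {4,5}; column 3 has {1,2,3,4,5,6}, so it must be 7.
(r4,c5): row 4 has {4,5,7}; column 5 has {2,3,6}, so it must be 1.
(r5,c4): row 5 has {2,3,4,6,7}; column 4 has {2,4,5}, so it must be 1.
(r5,c5): row 5 has {1,2,3,4,6,7}; column 5 has {1,2,3,6}, so it must be 5.
(r6,c2): row 6 has {2,3,4,5,6,7}; column 2 has {3,5,7}, so it must be 1.
(r2,c5): row 2 has {1,2,3,4,5,6}; column 5 has {1,2,3,5,6}, so it must be 7.
(r3,c2): row 3 has {1,2,3,5,6}; column 2 has {1,3,5,7}, so it must be 4.
(r3,c4): row 3 has {1,2,3,4,5,6}; column 4 has {1,2,4,5}, so it must be 7.
(r4,c1): row 4 has {1,4,5,7}; column 1 has {1,2,4,5,6}, so it must be 3.
(r4,c4): row 4 has {1,3,4,5,7}; column 4 has {1,2,4,5,7}, so it must be 6.
(r1,c1): row 1 has {1,2,5}; column 1 has {1,2,3,4,5,6}, so it must be 7.
(r1,c2): row 1 has {1,2,5,7}; column 2 has {1,3,4,5,7}, so it must be 6.
(r1,c4): row 1 has {1,2,5,6,7}; column 4 has {1,2,4,5,6,7}, so it must be 3.
(r1,c5): row 1 has {1,2,3,5,6,7}; column 5 has {1,2,3,5,6,7}, so it must be 4.
(r4,c2): row 4 has {1,3,4,5,6,7}; column 2 has {1,3,4,5,6,7}, so it must be 2.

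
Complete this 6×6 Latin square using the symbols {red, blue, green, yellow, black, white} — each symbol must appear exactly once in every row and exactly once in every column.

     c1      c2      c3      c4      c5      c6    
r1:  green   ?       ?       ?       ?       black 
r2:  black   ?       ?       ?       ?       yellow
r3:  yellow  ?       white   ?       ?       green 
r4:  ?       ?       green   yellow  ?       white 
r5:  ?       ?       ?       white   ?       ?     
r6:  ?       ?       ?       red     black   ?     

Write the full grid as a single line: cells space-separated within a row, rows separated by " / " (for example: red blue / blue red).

green white red blue yellow black / black red blue green white yellow / yellow blue white black red green / red black green yellow blue white / blue yellow black white green red / white green yellow red black blue

(r1,c4) = blue
(r2,c4) = green
(r3,c4) = black
(r6,c6) = blue
(r5,c6) = red
(r6,c1) = white
(r6,c3) = yellow
(r1,c3) = red
(r2,c3) = blue
(r5,c1) = blue
(r5,c3) = black
(r6,c2) = green
(r4,c1) = red
(r4,c5) = blue
(r5,c2) = yellow
(r5,c5) = green
(r1,c2) = white
(r1,c5) = yellow
(r2,c2) = red
(r2,c5) = white
(r3,c2) = blue
(r3,c5) = red
(r4,c2) = black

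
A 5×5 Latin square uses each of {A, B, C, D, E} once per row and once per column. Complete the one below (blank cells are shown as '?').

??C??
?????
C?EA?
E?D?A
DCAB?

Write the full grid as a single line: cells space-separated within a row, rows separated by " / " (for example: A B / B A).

B A C E D / A E B D C / C D E A B / E B D C A / D C A B E

At row 2, column 3: row 2 is empty so far; column 3 has {A,C,D,E}; that leaves B.
At row 4, column 2: row 4 has {A,D,E}; column 2 has {C}; that leaves B.
At row 4, column 4: row 4 has {A,B,D,E}; column 4 has {A,B}; that leaves C.
At row 5, column 5: row 5 has {A,B,C,D}; column 5 has {A}; that leaves E.
At row 2, column 1: row 2 has {B}; column 1 has {C,D,E}; that leaves A.
At row 3, column 2: row 3 has {A,C,E}; column 2 has {B,C}; that leaves D.
At row 3, column 5: row 3 has {A,C,D,E}; column 5 has {A,E}; that leaves B.
At row 1, column 1: row 1 has {C}; column 1 has {A,C,D,E}; that leaves B.
At row 1, column 5: row 1 has {B,C}; column 5 has {A,B,E}; that leaves D.
At row 2, column 2: row 2 has {A,B}; column 2 has {B,C,D}; that leaves E.
At row 2, column 4: row 2 has {A,B,E}; column 4 has {A,B,C}; that leaves D.
At row 2, column 5: row 2 has {A,B,D,E}; column 5 has {A,B,D,E}; that leaves C.
At row 1, column 2: row 1 has {B,C,D}; column 2 has {B,C,D,E}; that leaves A.
At row 1, column 4: row 1 has {A,B,C,D}; column 4 has {A,B,C,D}; that leaves E.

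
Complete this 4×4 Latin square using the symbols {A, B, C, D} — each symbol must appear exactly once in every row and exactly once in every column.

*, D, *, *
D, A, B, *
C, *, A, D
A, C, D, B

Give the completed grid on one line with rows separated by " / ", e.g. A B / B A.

B D C A / D A B C / C B A D / A C D B

At row 1, column 1: row 1 has {D}; column 1 has {A,C,D}; that leaves B.
At row 1, column 3: row 1 has {B,D}; column 3 has {A,B,D}; that leaves C.
At row 1, column 4: row 1 has {B,C,D}; column 4 has {B,D}; that leaves A.
At row 2, column 4: row 2 has {A,B,D}; column 4 has {A,B,D}; that leaves C.
At row 3, column 2: row 3 has {A,C,D}; column 2 has {A,C,D}; that leaves B.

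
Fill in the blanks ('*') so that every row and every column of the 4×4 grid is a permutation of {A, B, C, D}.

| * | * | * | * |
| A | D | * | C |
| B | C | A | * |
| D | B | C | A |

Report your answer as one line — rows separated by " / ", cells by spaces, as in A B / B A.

C A D B / A D B C / B C A D / D B C A

Cell (r1,c1): row 1 is empty so far; column 1 has {A,B,D} → C.
Cell (r1,c2): row 1 has {C}; column 2 has {B,C,D} → A.
Cell (r2,c3): row 2 has {A,C,D}; column 3 has {A,C} → B.
Cell (r3,c4): row 3 has {A,B,C}; column 4 has {A,C} → D.
Cell (r1,c3): row 1 has {A,C}; column 3 has {A,B,C} → D.
Cell (r1,c4): row 1 has {A,C,D}; column 4 has {A,C,D} → B.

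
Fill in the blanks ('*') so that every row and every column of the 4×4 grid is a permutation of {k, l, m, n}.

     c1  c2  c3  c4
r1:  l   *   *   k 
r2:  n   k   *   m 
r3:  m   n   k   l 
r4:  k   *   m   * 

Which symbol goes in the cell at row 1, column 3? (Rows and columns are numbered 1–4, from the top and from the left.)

n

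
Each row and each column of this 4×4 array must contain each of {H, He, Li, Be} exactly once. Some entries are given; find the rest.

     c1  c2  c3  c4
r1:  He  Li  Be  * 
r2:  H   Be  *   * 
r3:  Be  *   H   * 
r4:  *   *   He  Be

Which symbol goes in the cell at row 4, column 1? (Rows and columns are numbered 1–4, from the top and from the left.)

(r1,c4) = H
(r2,c3) = Li
(r2,c4) = He
(r3,c2) = He
(r3,c4) = Li
(r4,c1) = Li

Li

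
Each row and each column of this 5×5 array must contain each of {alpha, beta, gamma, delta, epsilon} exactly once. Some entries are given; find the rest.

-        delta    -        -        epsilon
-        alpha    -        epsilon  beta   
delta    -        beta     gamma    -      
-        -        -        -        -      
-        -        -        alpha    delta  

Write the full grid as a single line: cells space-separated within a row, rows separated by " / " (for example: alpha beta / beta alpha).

alpha delta gamma beta epsilon / gamma alpha delta epsilon beta / delta epsilon beta gamma alpha / epsilon beta alpha delta gamma / beta gamma epsilon alpha delta

(r1,c4) = beta
(r2,c1) = gamma
(r2,c3) = delta
(r3,c2) = epsilon
(r3,c5) = alpha
(r4,c4) = delta
(r4,c5) = gamma
(r1,c1) = alpha
(r1,c3) = gamma
(r4,c2) = beta
(r5,c2) = gamma
(r5,c3) = epsilon
(r4,c1) = epsilon
(r4,c3) = alpha
(r5,c1) = beta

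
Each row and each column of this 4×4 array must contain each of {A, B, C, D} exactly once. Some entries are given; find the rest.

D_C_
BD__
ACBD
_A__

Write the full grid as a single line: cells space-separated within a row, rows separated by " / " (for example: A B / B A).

D B C A / B D A C / A C B D / C A D B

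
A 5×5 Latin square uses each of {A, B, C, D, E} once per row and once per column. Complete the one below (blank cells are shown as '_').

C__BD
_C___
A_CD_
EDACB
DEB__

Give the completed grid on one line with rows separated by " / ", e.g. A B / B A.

C A E B D / B C D E A / A B C D E / E D A C B / D E B A C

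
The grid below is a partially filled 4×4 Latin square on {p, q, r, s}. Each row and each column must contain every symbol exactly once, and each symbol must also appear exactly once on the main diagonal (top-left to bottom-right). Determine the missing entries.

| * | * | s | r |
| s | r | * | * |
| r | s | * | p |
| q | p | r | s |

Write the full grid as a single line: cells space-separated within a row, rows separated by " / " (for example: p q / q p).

p q s r / s r p q / r s q p / q p r s

Cell (r1,c1): row 1 has {r,s}; column 1 has {q,r,s}; the diagonal has {r,s} → p.
Cell (r1,c2): row 1 has {p,r,s}; column 2 has {p,r,s} → q.
Cell (r2,c4): row 2 has {r,s}; column 4 has {p,r,s} → q.
Cell (r3,c3): row 3 has {p,r,s}; column 3 has {r,s}; the diagonal has {p,r,s} → q.
Cell (r2,c3): row 2 has {q,r,s}; column 3 has {q,r,s} → p.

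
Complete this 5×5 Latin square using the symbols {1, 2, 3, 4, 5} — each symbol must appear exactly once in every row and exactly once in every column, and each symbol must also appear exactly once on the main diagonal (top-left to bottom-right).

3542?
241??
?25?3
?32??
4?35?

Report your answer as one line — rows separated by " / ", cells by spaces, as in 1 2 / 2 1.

(r1,c5) = 1
(r2,c4) = 3
(r2,c5) = 5
(r3,c1) = 1
(r3,c4) = 4
(r4,c1) = 5
(r4,c4) = 1
(r4,c5) = 4
(r5,c2) = 1
(r5,c5) = 2

3 5 4 2 1 / 2 4 1 3 5 / 1 2 5 4 3 / 5 3 2 1 4 / 4 1 3 5 2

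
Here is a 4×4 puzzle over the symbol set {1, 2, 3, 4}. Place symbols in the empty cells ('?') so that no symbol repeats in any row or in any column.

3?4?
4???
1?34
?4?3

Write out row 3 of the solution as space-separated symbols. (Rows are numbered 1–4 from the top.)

Cell (r3,c2): row 3 has {1,3,4}; column 2 has {4} → 2.

1 2 3 4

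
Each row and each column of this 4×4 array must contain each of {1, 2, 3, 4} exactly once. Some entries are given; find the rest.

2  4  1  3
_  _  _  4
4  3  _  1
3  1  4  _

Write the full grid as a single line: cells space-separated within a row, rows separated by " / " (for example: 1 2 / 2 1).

2 4 1 3 / 1 2 3 4 / 4 3 2 1 / 3 1 4 2

(r2,c1) = 1
(r2,c2) = 2
(r2,c3) = 3
(r3,c3) = 2
(r4,c4) = 2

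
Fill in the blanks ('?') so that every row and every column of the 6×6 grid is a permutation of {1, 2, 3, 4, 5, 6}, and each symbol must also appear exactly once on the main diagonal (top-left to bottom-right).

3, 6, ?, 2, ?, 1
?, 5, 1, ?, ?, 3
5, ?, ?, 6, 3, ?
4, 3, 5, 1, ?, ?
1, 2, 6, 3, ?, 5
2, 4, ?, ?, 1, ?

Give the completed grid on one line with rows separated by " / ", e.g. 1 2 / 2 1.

(r1,c3): row 1 has {1,2,3,6}; column 3 has {1,5,6}, so it must be 4.
(r1,c5): row 1 has {1,2,3,4,6}; column 5 has {1,3}, so it must be 5.
(r2,c1): row 2 has {1,3,5}; column 1 has {1,2,3,4,5}, so it must be 6.
(r2,c4): row 2 has {1,3,5,6}; column 4 has {1,2,3,6}, so it must be 4.
(r2,c5): row 2 has {1,3,4,5,6}; column 5 has {1,3,5}, so it must be 2.
(r3,c2): row 3 has {3,5,6}; column 2 has {2,3,4,5,6}, so it must be 1.
(r3,c3): row 3 has {1,3,5,6}; column 3 has {1,4,5,6}; the diagonal has {1,3,5}, so it must be 2.
(r3,c6): row 3 has {1,2,3,5,6}; column 6 has {1,3,5}, so it must be 4.
(r4,c5): row 4 has {1,3,4,5}; column 5 has {1,2,3,5}, so it must be 6.
(r4,c6): row 4 has {1,3,4,5,6}; column 6 has {1,3,4,5}, so it must be 2.
(r5,c5): row 5 has {1,2,3,5,6}; column 5 has {1,2,3,5,6}; the diagonal has {1,2,3,5}, so it must be 4.
(r6,c3): row 6 has {1,2,4}; column 3 has {1,2,4,5,6}, so it must be 3.
(r6,c4): row 6 has {1,2,3,4}; column 4 has {1,2,3,4,6}, so it must be 5.
(r6,c6): row 6 has {1,2,3,4,5}; column 6 has {1,2,3,4,5}; the diagonal has {1,2,3,4,5}, so it must be 6.

3 6 4 2 5 1 / 6 5 1 4 2 3 / 5 1 2 6 3 4 / 4 3 5 1 6 2 / 1 2 6 3 4 5 / 2 4 3 5 1 6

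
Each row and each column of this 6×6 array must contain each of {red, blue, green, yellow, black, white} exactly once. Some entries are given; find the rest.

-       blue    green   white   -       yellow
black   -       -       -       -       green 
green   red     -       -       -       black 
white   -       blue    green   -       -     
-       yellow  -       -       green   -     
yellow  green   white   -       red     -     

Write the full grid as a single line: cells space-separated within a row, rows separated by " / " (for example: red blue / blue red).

row 1 has {blue,green,yellow,white}; column 1 has {green,yellow,black,white} — only red is left for (r1,c1).
row 1 has {red,blue,green,yellow,white}; column 5 has {red,green} — only black is left for (r1,c5).
row 2 has {green,black}; column 2 has {red,blue,green,yellow} — only white is left for (r2,c2).
row 3 has {red,green,black}; column 3 has {blue,green,white} — only yellow is left for (r3,c3).
row 3 has {red,green,yellow,black}; column 4 has {green,white} — only blue is left for (r3,c4).
row 3 has {red,blue,green,yellow,black}; column 5 has {red,green,black} — only white is left for (r3,c5).
row 4 has {blue,green,white}; column 2 has {red,blue,green,yellow,white} — only black is left for (r4,c2).
row 4 has {blue,green,black,white}; column 5 has {red,green,black,white} — only yellow is left for (r4,c5).
row 4 has {blue,green,yellow,black,white}; column 6 has {green,yellow,black} — only red is left for (r4,c6).
row 5 has {green,yellow}; column 1 has {red,green,yellow,black,white} — only blue is left for (r5,c1).
row 5 has {blue,green,yellow}; column 6 has {red,green,yellow,black} — only white is left for (r5,c6).
row 6 has {red,green,yellow,white}; column 4 has {blue,green,white} — only black is left for (r6,c4).
row 6 has {red,green,yellow,black,white}; column 6 has {red,green,yellow,black,white} — only blue is left for (r6,c6).
row 2 has {green,black,white}; column 3 has {blue,green,yellow,white} — only red is left for (r2,c3).
row 2 has {red,green,black,white}; column 4 has {blue,green,black,white} — only yellow is left for (r2,c4).
row 2 has {red,green,yellow,black,white}; column 5 has {red,green,yellow,black,white} — only blue is left for (r2,c5).
row 5 has {blue,green,yellow,white}; column 3 has {red,blue,green,yellow,white} — only black is left for (r5,c3).
row 5 has {blue,green,yellow,black,white}; column 4 has {blue,green,yellow,black,white} — only red is left for (r5,c4).

red blue green white black yellow / black white red yellow blue green / green red yellow blue white black / white black blue green yellow red / blue yellow black red green white / yellow green white black red blue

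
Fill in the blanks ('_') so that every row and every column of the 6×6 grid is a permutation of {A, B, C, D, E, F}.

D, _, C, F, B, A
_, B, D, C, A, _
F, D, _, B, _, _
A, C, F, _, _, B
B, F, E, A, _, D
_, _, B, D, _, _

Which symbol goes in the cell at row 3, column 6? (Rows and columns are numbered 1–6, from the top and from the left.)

C

Cell (r1,c2): row 1 has {A,B,C,D,F}; column 2 has {B,C,D,F} → E.
Cell (r2,c1): row 2 has {A,B,C,D}; column 1 has {A,B,D,F} → E.
Cell (r2,c6): row 2 has {A,B,C,D,E}; column 6 has {A,B,D} → F.
Cell (r3,c3): row 3 has {B,D,F}; column 3 has {B,C,D,E,F} → A.
Cell (r4,c4): row 4 has {A,B,C,F}; column 4 has {A,B,C,D,F} → E.
Cell (r4,c5): row 4 has {A,B,C,E,F}; column 5 has {A,B} → D.
Cell (r5,c5): row 5 has {A,B,D,E,F}; column 5 has {A,B,D} → C.
Cell (r6,c1): row 6 has {B,D}; column 1 has {A,B,D,E,F} → C.
Cell (r6,c2): row 6 has {B,C,D}; column 2 has {B,C,D,E,F} → A.
Cell (r6,c6): row 6 has {A,B,C,D}; column 6 has {A,B,D,F} → E.
Cell (r3,c5): row 3 has {A,B,D,F}; column 5 has {A,B,C,D} → E.
Cell (r3,c6): row 3 has {A,B,D,E,F}; column 6 has {A,B,D,E,F} → C.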